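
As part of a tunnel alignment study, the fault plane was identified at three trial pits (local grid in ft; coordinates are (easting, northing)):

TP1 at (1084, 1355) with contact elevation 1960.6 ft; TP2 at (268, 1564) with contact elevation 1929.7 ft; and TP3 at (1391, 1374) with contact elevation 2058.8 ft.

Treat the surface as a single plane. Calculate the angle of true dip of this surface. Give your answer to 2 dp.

42.78°

Two edge vectors: TP1→TP2 = (-816, 209, -30.9), TP1→TP3 = (307, 19, 98.2).
Normal n = (TP1→TP2) × (TP1→TP3) = (21110.9, 70644.9, -79667).
So ∂z/∂E = −n_x/n_z = 0.26499 and ∂z/∂N = −n_y/n_z = 0.88675.
Gradient magnitude |∇z| = √(a² + b²) = √(0.07022 + 0.78633) = 0.92550.
True dip = arctan(0.92550) = 42.78°, dipping toward SSW (azimuth ≈ 197°).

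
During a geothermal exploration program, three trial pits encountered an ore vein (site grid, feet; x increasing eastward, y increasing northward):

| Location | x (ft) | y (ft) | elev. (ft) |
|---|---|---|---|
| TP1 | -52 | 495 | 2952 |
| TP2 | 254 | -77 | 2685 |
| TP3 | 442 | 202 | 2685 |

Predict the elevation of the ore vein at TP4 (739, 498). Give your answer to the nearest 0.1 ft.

Let the plane be z = a·x + b·y + c.
TP2−TP1: 306a − 572b = −267;  TP3−TP1: 494a − 293b = −267.
Solving gives a = −0.38615, b = 0.26020.
Then c = 2952 − a·-52 − b·495 = 2803.12.
At (739, 498): z = −285.4 + 129.6 + 2803.12 = 2647.3 ft.

2647.3 ft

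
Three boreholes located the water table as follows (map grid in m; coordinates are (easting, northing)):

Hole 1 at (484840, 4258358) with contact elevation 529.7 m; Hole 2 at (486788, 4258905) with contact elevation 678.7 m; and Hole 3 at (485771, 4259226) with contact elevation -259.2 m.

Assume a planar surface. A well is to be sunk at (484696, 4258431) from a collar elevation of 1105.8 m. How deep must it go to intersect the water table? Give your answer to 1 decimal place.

Let the plane be z = a·E + b·N + c.
Hole 2−Hole 1: 1948a + 547b = 149;  Hole 3−Hole 1: 931a + 868b = −788.9.
Solving gives a = 0.474658918, b = −1.417980936.
Then c = 529.7 − a·484840 − b·4258358 = 5808666.53.
At (484696, 4258431): z_contact = 230065.28 − 6038373.98 + 5808666.53 = 357.84 m.
Depth below ground = 1105.8 − 357.84 = 748.0 m.

748.0 m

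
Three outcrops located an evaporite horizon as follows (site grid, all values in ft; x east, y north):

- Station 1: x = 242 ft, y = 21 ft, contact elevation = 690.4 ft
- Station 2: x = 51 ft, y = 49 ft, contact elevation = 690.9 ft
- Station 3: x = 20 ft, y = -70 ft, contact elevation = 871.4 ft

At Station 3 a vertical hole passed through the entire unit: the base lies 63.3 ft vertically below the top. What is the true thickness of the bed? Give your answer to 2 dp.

35.50 ft

Let the plane be z = a·x + b·y + c.
Station 2−Station 1: −191a + 28b = 0.5;  Station 3−Station 1: −222a − 91b = 181.
Solving gives a = −0.21670, b = −1.46036.
|∇z| = √(a²+b²) = 1.47635, so dip δ = arctan(1.47635) = 55.89°.
True thickness = vertical thickness × cos δ = 63.3 × cos 55.89° = 35.50 ft.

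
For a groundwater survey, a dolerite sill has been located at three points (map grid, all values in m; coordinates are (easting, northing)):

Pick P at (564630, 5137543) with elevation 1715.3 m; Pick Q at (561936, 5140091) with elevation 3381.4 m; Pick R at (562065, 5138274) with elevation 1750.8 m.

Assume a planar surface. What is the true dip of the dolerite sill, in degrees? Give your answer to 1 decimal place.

Two edge vectors: Pick P→Pick Q = (-2694, 2548, 1666.1), Pick P→Pick R = (-2565, 731, 35.5).
Normal n = (Pick P→Pick Q) × (Pick P→Pick R) = (-1127465.1, -4177909.5, 4566306).
So ∂z/∂E = −n_x/n_z = 0.24691 and ∂z/∂N = −n_y/n_z = 0.91494.
Gradient magnitude |∇z| = √(a² + b²) = √(0.06096 + 0.83712) = 0.94767.
True dip = arctan(0.94767) = 43.5°, dipping toward SSW (azimuth ≈ 195°).

43.5°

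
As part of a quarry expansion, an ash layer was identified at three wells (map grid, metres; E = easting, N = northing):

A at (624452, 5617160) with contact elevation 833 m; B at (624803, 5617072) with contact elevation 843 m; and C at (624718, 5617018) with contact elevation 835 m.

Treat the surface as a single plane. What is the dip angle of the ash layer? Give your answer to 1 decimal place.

Two edge vectors: A→B = (351, -88, 10), A→C = (266, -142, 2).
Normal n = (A→B) × (A→C) = (1244, 1958, -26434).
So ∂z/∂E = −n_x/n_z = 0.04706 and ∂z/∂N = −n_y/n_z = 0.07407.
Gradient magnitude |∇z| = √(a² + b²) = √(0.00221 + 0.00549) = 0.08776.
True dip = arctan(0.08776) = 5.0°, dipping toward SSW (azimuth ≈ 212°).

5.0°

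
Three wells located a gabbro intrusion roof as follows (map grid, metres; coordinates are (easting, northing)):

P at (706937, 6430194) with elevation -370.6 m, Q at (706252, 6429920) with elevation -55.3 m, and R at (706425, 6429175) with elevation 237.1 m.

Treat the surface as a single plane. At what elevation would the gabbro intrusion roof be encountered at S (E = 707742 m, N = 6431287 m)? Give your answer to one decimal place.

-1093.4 m

Let the plane be z = a·E + b·N + c.
Q−P: −685a − 274b = 315.3;  R−P: −512a − 1019b = 607.7.
Solving gives a = −0.277520902, b = −0.456927672.
Then c = -370.6 − a·706937 − b·6430194 = 3133952.77.
At (707742, 6431287): z = −196413.2 − 2938633.0 + 3133952.77 = -1093.4 m.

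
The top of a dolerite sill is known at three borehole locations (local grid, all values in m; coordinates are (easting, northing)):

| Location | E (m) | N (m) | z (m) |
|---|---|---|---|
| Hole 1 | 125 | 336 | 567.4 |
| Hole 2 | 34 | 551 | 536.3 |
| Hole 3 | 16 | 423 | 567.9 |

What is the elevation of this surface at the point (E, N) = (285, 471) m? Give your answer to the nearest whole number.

509 m

Let the plane be z = a·E + b·N + c.
Hole 2−Hole 1: −91a + 215b = −31.1;  Hole 3−Hole 1: −109a + 87b = 0.5.
Solving gives a = −0.18129, b = −0.22138.
Then c = 567.4 − a·125 − b·336 = 664.45.
At (285, 471): z = −51.7 − 104.3 + 664.45 = 508.5 m.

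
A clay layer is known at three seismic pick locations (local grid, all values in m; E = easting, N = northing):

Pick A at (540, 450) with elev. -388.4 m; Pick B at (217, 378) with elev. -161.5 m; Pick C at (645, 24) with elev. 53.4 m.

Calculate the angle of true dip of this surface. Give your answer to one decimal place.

50.9°

Let the plane be z = a·E + b·N + c.
Pick B−Pick A: −323a − 72b = 226.9;  Pick C−Pick A: 105a − 426b = 441.8.
Solving gives a = −0.44675, b = −1.14720.
Gradient magnitude |∇z| = √(a² + b²) = √(0.19959 + 1.31608) = 1.23112.
True dip = arctan(1.23112) = 50.9°, dipping toward NNE (azimuth ≈ 021°).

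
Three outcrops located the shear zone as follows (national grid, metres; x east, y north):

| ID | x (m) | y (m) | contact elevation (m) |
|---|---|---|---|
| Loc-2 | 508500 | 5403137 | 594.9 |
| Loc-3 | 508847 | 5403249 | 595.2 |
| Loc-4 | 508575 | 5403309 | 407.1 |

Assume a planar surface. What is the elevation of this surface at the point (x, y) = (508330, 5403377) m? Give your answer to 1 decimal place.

219.9 m

Let the plane be z = a·x + b·y + c.
Loc-3−Loc-2: 347a + 112b = 0.3;  Loc-4−Loc-2: 75a + 172b = −187.8.
Solving gives a = 0.411145776, b = −1.271139147.
Then c = 594.9 − a·508500 − b·5403137 = 6659666.23.
At (508330, 5403377): z = 208997.7 − 6868444.0 + 6659666.23 = 219.9 m.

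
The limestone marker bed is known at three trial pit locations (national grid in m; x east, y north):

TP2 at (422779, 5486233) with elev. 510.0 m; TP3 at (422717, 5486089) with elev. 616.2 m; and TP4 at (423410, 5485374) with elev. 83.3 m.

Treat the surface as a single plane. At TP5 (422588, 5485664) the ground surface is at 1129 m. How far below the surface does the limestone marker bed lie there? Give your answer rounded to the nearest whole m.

Two edge vectors: TP2→TP3 = (-62, -144, 106.2), TP2→TP4 = (631, -859, -426.7).
Normal n = (TP2→TP3) × (TP2→TP4) = (152670.6, 40556.8, 144122).
So ∂z/∂x = −n_x/n_z = −1.05931502 and ∂z/∂y = −n_y/n_z = −0.28140603.
Intercept c from TP2: 510 + 447856.15 + 1543859.05 = 1992225.20.
At (422588, 5485664): z_contact = −447653.8 − 1543698.9 + 1992225.20 = 872.4 m.
Depth below ground = 1129 − 872.4 = 257 m.

257 m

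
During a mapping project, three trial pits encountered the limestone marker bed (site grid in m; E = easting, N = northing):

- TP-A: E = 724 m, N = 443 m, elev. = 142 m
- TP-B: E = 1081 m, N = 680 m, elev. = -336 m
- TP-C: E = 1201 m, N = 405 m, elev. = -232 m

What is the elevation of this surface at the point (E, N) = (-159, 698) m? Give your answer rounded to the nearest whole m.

Two edge vectors: TP-A→TP-B = (357, 237, -478), TP-A→TP-C = (477, -38, -374).
Normal n = (TP-A→TP-B) × (TP-A→TP-C) = (-106802, -94488, -126615).
So ∂z/∂E = −n_x/n_z = −0.84352 and ∂z/∂N = −n_y/n_z = −0.74626.
Intercept c from TP-A: 142 + 610.71 + 330.59 = 1083.30.
At (-159, 698): z = 134.1 − 520.9 + 1083.30 = 696.5 m.

697 m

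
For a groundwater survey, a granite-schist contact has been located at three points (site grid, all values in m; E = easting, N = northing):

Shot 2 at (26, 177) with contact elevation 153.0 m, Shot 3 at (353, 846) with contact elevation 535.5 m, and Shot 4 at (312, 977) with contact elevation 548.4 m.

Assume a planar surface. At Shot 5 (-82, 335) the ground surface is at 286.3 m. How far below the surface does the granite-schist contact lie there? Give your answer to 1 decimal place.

152.3 m

Let the plane be z = a·E + b·N + c.
Shot 3−Shot 2: 327a + 669b = 382.5;  Shot 4−Shot 2: 286a + 800b = 395.4.
Solving gives a = 0.59029, b = 0.28322.
Then c = 153 − a·26 − b·177 = 87.52.
At (-82, 335): z_contact = −48.40 + 94.88 + 87.52 = 134.00 m.
Depth below ground = 286.3 − 134.00 = 152.3 m.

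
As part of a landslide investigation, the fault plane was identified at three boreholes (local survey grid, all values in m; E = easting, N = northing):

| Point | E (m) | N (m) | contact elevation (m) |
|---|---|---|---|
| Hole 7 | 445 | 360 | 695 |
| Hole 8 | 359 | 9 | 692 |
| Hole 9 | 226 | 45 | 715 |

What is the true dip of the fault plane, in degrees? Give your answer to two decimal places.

Let the plane be z = a·E + b·N + c.
Hole 8−Hole 7: −86a − 351b = −3;  Hole 9−Hole 7: −219a − 315b = 20.
Solving gives a = −0.16001, b = 0.04775.
Gradient magnitude |∇z| = √(a² + b²) = √(0.02560 + 0.00228) = 0.16698.
True dip = arctan(0.16698) = 9.48°, dipping toward ESE (azimuth ≈ 107°).

9.48°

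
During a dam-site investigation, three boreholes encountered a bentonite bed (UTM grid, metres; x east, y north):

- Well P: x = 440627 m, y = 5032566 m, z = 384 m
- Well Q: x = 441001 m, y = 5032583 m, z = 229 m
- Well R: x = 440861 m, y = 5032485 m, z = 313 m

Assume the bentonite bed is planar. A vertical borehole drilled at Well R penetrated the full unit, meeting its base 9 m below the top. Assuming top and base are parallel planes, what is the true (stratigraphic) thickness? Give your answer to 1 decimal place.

Let the plane be z = a·x + b·y + c.
Well Q−Well P: 374a + 17b = −155;  Well R−Well P: 234a − 81b = −71.
Solving gives a = −0.40155, b = −0.28350.
|∇z| = √(a²+b²) = 0.49154, so dip δ = arctan(0.49154) = 26.18°.
True thickness = vertical thickness × cos δ = 9 × cos 26.18° = 8.1 m.

8.1 m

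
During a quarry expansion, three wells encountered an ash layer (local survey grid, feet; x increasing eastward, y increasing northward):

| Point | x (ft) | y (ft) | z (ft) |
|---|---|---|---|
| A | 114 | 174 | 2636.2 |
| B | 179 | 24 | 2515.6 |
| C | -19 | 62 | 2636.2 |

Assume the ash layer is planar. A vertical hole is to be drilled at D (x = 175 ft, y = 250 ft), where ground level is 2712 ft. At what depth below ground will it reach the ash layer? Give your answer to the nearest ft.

Two edge vectors: A→B = (65, -150, -120.6), A→C = (-133, -112, 0).
Normal n = (A→B) × (A→C) = (-13507.2, 16039.8, -27230).
So ∂z/∂x = −n_x/n_z = −0.49604 and ∂z/∂y = −n_y/n_z = 0.58905.
Intercept c from A: 2636.2 + 56.55 − 102.49 = 2590.25.
At (175, 250): z_contact = −86.8 + 147.3 + 2590.25 = 2650.7 ft.
Depth below ground = 2712 − 2650.7 = 61 ft.

61 ft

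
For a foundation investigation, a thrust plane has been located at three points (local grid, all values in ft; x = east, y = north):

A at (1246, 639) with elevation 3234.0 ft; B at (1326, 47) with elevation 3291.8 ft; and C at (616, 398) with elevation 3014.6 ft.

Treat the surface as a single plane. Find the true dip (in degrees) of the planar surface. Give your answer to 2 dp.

Two edge vectors: A→B = (80, -592, 57.8), A→C = (-630, -241, -219.4).
Normal n = (A→B) × (A→C) = (143814.6, -18862, -392240).
So ∂z/∂x = −n_x/n_z = 0.36665 and ∂z/∂y = −n_y/n_z = −0.04809.
Gradient magnitude |∇z| = √(a² + b²) = √(0.13443 + 0.00231) = 0.36979.
True dip = arctan(0.36979) = 20.29°, dipping toward W (azimuth ≈ 277°).

20.29°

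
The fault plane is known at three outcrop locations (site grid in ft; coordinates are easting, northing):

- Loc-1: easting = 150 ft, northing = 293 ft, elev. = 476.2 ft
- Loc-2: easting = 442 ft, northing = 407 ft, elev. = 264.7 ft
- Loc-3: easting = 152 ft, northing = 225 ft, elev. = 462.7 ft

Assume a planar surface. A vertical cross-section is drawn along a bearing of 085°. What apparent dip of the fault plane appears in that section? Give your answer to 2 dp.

Let the plane be z = a·easting + b·northing + c.
Loc-2−Loc-1: 292a + 114b = −211.5;  Loc-3−Loc-1: 2a − 68b = −13.5.
Solving gives a = −0.79272, b = 0.17521.
Unit vector along 085° is (sin 85°, cos 85°) = (0.9962, 0.0872).
Slope in that direction = a·(0.9962) + b·(0.0872) = −0.77443.
Apparent dip = arctan|0.77443| = 37.76° (true dip is 39.1°, so apparent ≤ true as expected).

37.76°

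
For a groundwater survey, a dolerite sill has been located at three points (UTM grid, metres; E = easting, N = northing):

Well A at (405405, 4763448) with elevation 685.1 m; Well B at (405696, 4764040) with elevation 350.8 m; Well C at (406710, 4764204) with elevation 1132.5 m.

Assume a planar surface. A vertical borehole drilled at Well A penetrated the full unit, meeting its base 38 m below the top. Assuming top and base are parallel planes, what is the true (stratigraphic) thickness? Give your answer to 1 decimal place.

Two edge vectors: Well A→Well B = (291, 592, -334.3), Well A→Well C = (1305, 756, 447.4).
Normal n = (Well A→Well B) × (Well A→Well C) = (517591.6, -566454.9, -552564).
So ∂z/∂E = −n_x/n_z = 0.93671 and ∂z/∂N = −n_y/n_z = −1.02514.
|∇z| = √(a²+b²) = 1.38864, so dip δ = arctan(1.38864) = 54.24°.
True thickness = vertical thickness × cos δ = 38 × cos 54.24° = 22.2 m.

22.2 m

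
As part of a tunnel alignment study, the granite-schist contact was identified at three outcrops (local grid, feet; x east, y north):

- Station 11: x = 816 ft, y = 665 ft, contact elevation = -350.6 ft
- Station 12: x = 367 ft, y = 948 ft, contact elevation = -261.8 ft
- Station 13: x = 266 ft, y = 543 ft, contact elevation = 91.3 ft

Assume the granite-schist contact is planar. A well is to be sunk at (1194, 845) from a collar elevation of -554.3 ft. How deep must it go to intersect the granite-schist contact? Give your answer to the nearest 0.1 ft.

168.4 ft

Let the plane be z = a·x + b·y + c.
Station 12−Station 11: −449a + 283b = 88.8;  Station 13−Station 11: −550a − 122b = 441.9.
Solving gives a = −0.645785, b = −0.710804.
Then c = -350.6 − a·816 − b·665 = 649.05.
At (1194, 845): z_contact = −771.07 − 600.63 + 649.05 = -722.65 ft.
Depth below ground = -554.3 − (-722.65) = 168.4 ft.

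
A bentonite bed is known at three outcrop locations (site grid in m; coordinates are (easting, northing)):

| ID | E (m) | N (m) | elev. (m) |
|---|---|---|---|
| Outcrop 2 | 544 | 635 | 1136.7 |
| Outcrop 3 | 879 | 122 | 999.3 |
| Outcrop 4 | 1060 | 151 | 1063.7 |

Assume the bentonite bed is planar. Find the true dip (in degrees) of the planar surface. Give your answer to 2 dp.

Two edge vectors: Outcrop 2→Outcrop 3 = (335, -513, -137.4), Outcrop 2→Outcrop 4 = (516, -484, -73).
Normal n = (Outcrop 2→Outcrop 3) × (Outcrop 2→Outcrop 4) = (-29052.6, -46443.4, 102568).
So ∂z/∂E = −n_x/n_z = 0.28325 and ∂z/∂N = −n_y/n_z = 0.45281.
Gradient magnitude |∇z| = √(a² + b²) = √(0.08023 + 0.20503) = 0.53410.
True dip = arctan(0.53410) = 28.11°, dipping toward SSW (azimuth ≈ 212°).

28.11°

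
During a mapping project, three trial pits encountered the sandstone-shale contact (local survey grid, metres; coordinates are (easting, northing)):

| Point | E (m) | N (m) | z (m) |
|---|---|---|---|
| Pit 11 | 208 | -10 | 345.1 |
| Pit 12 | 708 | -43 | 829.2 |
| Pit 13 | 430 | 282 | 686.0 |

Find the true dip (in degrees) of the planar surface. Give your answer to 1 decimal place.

47.1°

Let the plane be z = a·E + b·N + c.
Pit 12−Pit 11: 500a − 33b = 484.1;  Pit 13−Pit 11: 222a + 292b = 340.9.
Solving gives a = 0.99531, b = 0.41076.
Gradient magnitude |∇z| = √(a² + b²) = √(0.99064 + 0.16872) = 1.07674.
True dip = arctan(1.07674) = 47.1°, dipping toward WSW (azimuth ≈ 248°).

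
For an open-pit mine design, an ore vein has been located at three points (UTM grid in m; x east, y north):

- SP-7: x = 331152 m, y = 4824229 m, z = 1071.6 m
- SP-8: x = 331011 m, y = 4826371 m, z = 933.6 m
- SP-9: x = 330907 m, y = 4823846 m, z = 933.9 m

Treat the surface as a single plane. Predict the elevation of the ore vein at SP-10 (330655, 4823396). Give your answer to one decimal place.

793.7 m

Let the plane be z = a·x + b·y + c.
SP-8−SP-7: −141a + 2142b = −138;  SP-9−SP-7: −245a − 383b = −137.7.
Solving gives a = 0.600918463, b = −0.024869513.
Then c = 1071.6 − a·331152 − b·4824229 = −77947.53.
At (330655, 4823396): z = 198696.7 − 119955.5 − 77947.53 = 793.7 m.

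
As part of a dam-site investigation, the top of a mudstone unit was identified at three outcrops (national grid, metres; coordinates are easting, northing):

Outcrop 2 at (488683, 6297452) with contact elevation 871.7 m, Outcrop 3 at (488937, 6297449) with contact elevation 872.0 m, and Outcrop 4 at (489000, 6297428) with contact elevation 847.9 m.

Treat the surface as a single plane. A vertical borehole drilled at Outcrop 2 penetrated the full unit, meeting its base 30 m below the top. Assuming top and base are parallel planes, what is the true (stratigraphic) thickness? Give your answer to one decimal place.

Two edge vectors: Outcrop 2→Outcrop 3 = (254, -3, 0.3), Outcrop 2→Outcrop 4 = (317, -24, -23.8).
Normal n = (Outcrop 2→Outcrop 3) × (Outcrop 2→Outcrop 4) = (78.6, 6140.3, -5145).
So ∂z/∂easting = −n_x/n_z = 0.01528 and ∂z/∂northing = −n_y/n_z = 1.19345.
|∇z| = √(a²+b²) = 1.19355, so dip δ = arctan(1.19355) = 50.04°.
True thickness = vertical thickness × cos δ = 30 × cos 50.04° = 19.3 m.

19.3 m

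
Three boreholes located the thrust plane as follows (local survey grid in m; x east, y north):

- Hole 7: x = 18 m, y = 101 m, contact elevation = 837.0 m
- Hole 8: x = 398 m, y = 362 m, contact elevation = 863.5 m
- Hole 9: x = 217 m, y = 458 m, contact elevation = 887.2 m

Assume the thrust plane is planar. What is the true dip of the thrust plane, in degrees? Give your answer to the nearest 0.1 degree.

9.7°

Let the plane be z = a·x + b·y + c.
Hole 8−Hole 7: 380a + 261b = 26.5;  Hole 9−Hole 7: 199a + 357b = 50.2.
Solving gives a = −0.04350, b = 0.16486.
Gradient magnitude |∇z| = √(a² + b²) = √(0.00189 + 0.02718) = 0.17050.
True dip = arctan(0.17050) = 9.7°, dipping toward SSE (azimuth ≈ 165°).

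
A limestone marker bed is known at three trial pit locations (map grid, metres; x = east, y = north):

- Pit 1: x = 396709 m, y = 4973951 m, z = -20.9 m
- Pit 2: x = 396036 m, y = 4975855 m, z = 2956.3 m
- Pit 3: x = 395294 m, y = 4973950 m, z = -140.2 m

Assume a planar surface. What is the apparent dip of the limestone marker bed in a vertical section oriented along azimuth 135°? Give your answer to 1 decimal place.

Let the plane be z = a·x + b·y + c.
Pit 2−Pit 1: −673a + 1904b = 2977.2;  Pit 3−Pit 1: −1415a − 1b = −119.3.
Solving gives a = 0.08319, b = 1.59306.
Unit vector along 135° is (sin 135°, cos 135°) = (0.7071, -0.7071).
Slope in that direction = a·(0.7071) + b·(-0.7071) = −1.06764.
Apparent dip = arctan|1.06764| = 46.9° (true dip is 57.9°, so apparent ≤ true as expected).

46.9°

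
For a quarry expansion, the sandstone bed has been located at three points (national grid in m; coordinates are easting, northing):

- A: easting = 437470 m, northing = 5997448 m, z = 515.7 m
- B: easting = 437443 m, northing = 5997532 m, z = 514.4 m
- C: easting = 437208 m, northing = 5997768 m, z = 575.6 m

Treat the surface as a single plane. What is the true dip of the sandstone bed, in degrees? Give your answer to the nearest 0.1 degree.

Let the plane be z = a·easting + b·northing + c.
B−A: −27a + 84b = −1.3;  C−A: −262a + 320b = 59.9.
Solving gives a = −0.40751, b = −0.14646.
Gradient magnitude |∇z| = √(a² + b²) = √(0.16606 + 0.02145) = 0.43303.
True dip = arctan(0.43303) = 23.4°, dipping toward ENE (azimuth ≈ 070°).

23.4°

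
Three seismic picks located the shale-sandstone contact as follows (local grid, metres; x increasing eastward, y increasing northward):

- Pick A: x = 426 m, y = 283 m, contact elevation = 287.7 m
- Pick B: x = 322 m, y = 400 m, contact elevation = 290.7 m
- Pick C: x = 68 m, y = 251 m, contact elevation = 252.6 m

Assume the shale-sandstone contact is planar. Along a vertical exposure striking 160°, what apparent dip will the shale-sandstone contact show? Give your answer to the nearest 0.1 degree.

Let the plane be z = a·x + b·y + c.
Pick B−Pick A: −104a + 117b = 3;  Pick C−Pick A: −358a − 32b = −35.1.
Solving gives a = 0.08870, b = 0.10449.
Unit vector along 160° is (sin 160°, cos 160°) = (0.3420, -0.9397).
Slope in that direction = a·(0.3420) + b·(-0.9397) = −0.06785.
Apparent dip = arctan|0.06785| = 3.9° (true dip is 7.8°, so apparent ≤ true as expected).

3.9°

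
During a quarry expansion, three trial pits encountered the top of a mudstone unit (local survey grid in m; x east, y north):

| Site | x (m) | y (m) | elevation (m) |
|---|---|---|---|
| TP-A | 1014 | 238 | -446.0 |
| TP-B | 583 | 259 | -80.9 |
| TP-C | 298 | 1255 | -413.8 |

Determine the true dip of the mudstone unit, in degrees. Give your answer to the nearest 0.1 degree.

Two edge vectors: TP-A→TP-B = (-431, 21, 365.1), TP-A→TP-C = (-716, 1017, 32.2).
Normal n = (TP-A→TP-B) × (TP-A→TP-C) = (-370630.5, -247533.4, -423291).
So ∂z/∂x = −n_x/n_z = −0.87559 and ∂z/∂y = −n_y/n_z = −0.58478.
Gradient magnitude |∇z| = √(a² + b²) = √(0.76666 + 0.34197) = 1.05292.
True dip = arctan(1.05292) = 46.5°, dipping toward ENE (azimuth ≈ 056°).

46.5°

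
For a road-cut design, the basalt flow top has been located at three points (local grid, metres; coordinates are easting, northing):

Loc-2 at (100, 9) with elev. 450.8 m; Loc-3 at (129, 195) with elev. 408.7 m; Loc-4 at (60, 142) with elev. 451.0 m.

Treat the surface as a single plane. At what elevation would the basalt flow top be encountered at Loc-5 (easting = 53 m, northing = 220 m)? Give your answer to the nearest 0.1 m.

Two edge vectors: Loc-2→Loc-3 = (29, 186, -42.1), Loc-2→Loc-4 = (-40, 133, 0.2).
Normal n = (Loc-2→Loc-3) × (Loc-2→Loc-4) = (5636.5, 1678.2, 11297).
So ∂z/∂easting = −n_x/n_z = −0.49894 and ∂z/∂northing = −n_y/n_z = −0.14855.
Intercept c from Loc-2: 450.8 + 49.89 + 1.34 = 502.03.
At (53, 220): z = −26.4 − 32.7 + 502.03 = 442.9 m.

442.9 m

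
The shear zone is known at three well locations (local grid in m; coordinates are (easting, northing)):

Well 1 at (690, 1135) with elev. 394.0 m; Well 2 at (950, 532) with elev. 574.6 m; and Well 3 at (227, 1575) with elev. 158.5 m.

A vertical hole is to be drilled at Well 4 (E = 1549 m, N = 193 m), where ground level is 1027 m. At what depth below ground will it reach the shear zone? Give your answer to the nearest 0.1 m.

179.0 m

Let the plane be z = a·E + b·N + c.
Well 2−Well 1: 260a − 603b = 180.6;  Well 3−Well 1: −463a + 440b = −235.5.
Solving gives a = 0.379531, b = −0.135857.
Then c = 394 − a·690 − b·1135 = 286.32.
At (1549, 193): z_contact = 587.89 − 26.22 + 286.32 = 847.99 m.
Depth below ground = 1027 − 847.99 = 179.0 m.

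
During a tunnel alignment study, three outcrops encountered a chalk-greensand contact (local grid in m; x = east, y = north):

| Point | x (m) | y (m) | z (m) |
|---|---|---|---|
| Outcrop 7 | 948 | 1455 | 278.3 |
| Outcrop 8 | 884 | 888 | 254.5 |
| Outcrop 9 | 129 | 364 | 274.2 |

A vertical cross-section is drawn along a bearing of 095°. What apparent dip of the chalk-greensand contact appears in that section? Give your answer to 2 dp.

Let the plane be z = a·x + b·y + c.
Outcrop 8−Outcrop 7: −64a − 567b = −23.8;  Outcrop 9−Outcrop 7: −819a − 1091b = −4.1.
Solving gives a = −0.05992, b = 0.04874.
Unit vector along 095° is (sin 95°, cos 95°) = (0.9962, -0.0872).
Slope in that direction = a·(0.9962) + b·(-0.0872) = −0.06394.
Apparent dip = arctan|0.06394| = 3.66° (true dip is 4.4°, so apparent ≤ true as expected).

3.66°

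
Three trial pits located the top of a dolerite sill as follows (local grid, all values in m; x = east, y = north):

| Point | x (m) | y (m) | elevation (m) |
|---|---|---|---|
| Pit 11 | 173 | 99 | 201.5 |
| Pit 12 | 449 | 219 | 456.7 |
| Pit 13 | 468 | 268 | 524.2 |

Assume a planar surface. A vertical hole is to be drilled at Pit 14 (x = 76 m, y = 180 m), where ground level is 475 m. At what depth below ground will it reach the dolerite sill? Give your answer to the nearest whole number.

212 m

Let the plane be z = a·x + b·y + c.
Pit 12−Pit 11: 276a + 120b = 255.2;  Pit 13−Pit 11: 295a + 169b = 322.7.
Solving gives a = 0.39175, b = 1.22565.
Then c = 201.5 − a·173 − b·99 = 12.39.
At (76, 180): z_contact = 29.8 + 220.6 + 12.39 = 262.8 m.
Depth below ground = 475 − 262.8 = 212 m.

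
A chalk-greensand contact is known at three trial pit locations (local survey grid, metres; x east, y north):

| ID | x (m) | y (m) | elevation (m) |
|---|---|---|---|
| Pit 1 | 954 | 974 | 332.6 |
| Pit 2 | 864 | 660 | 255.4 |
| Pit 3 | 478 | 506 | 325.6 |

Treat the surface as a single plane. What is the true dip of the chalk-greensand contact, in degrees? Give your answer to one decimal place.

Let the plane be z = a·x + b·y + c.
Pit 2−Pit 1: −90a − 314b = −77.2;  Pit 3−Pit 1: −476a − 468b = −7.
Solving gives a = −0.31610, b = 0.33646.
Gradient magnitude |∇z| = √(a² + b²) = √(0.09992 + 0.11321) = 0.46166.
True dip = arctan(0.46166) = 24.8°, dipping toward SE (azimuth ≈ 137°).

24.8°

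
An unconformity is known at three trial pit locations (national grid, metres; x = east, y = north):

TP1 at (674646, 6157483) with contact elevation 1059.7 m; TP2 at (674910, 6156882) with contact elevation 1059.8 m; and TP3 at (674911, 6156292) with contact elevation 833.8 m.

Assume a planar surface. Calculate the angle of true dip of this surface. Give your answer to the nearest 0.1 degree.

43.7°

Two edge vectors: TP1→TP2 = (264, -601, 0.1), TP1→TP3 = (265, -1191, -225.9).
Normal n = (TP1→TP2) × (TP1→TP3) = (135885, 59664.1, -155159).
So ∂z/∂x = −n_x/n_z = 0.87578 and ∂z/∂y = −n_y/n_z = 0.38454.
Gradient magnitude |∇z| = √(a² + b²) = √(0.76699 + 0.14787) = 0.95648.
True dip = arctan(0.95648) = 43.7°, dipping toward WSW (azimuth ≈ 246°).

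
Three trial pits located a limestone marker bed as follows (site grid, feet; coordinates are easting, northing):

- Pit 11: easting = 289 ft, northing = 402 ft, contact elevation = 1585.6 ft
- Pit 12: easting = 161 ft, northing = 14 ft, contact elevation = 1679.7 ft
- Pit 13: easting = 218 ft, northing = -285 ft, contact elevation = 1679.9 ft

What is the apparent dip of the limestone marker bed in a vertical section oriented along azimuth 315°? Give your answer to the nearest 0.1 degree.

14.9°

Let the plane be z = a·easting + b·northing + c.
Pit 12−Pit 11: −128a − 388b = 94.1;  Pit 13−Pit 11: −71a − 687b = 94.3.
Solving gives a = −0.46463, b = −0.08924.
Unit vector along 315° is (sin 315°, cos 315°) = (-0.7071, 0.7071).
Slope in that direction = a·(-0.7071) + b·(0.7071) = 0.26544.
Apparent dip = arctan|0.26544| = 14.9° (true dip is 25.3°, so apparent ≤ true as expected).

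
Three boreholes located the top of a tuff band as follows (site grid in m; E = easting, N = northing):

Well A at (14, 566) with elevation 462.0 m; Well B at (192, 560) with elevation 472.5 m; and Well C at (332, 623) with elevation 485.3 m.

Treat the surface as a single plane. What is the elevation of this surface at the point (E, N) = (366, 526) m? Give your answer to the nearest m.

481 m

Let the plane be z = a·E + b·N + c.
Well B−Well A: 178a − 6b = 10.5;  Well C−Well A: 318a + 57b = 23.3.
Solving gives a = 0.06125, b = 0.06706.
Then c = 462 − a·14 − b·566 = 423.18.
At (366, 526): z = 22.4 + 35.3 + 423.18 = 480.9 m.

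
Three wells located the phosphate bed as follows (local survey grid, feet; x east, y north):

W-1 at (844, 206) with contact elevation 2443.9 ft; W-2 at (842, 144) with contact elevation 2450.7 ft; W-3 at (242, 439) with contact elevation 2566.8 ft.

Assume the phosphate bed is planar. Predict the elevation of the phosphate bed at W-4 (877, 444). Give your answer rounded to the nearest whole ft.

2412 ft

Let the plane be z = a·x + b·y + c.
W-2−W-1: −2a − 62b = 6.8;  W-3−W-1: −602a + 233b = 122.9.
Solving gives a = −0.24356, b = −0.10182.
Then c = 2443.9 − a·844 − b·206 = 2670.44.
At (877, 444): z = −213.6 − 45.2 + 2670.44 = 2411.6 ft.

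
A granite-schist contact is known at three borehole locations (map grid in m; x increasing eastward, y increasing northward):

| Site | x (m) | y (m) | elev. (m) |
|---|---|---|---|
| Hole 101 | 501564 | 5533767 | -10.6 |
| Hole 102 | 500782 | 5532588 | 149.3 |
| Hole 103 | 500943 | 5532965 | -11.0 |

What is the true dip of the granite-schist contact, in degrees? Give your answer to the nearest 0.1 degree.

Two edge vectors: Hole 101→Hole 102 = (-782, -1179, 159.9), Hole 101→Hole 103 = (-621, -802, -0.4).
Normal n = (Hole 101→Hole 102) × (Hole 101→Hole 103) = (128711.4, -99610.7, -104995).
So ∂z/∂x = −n_x/n_z = 1.22588 and ∂z/∂y = −n_y/n_z = −0.94872.
Gradient magnitude |∇z| = √(a² + b²) = √(1.50278 + 0.90007) = 1.55011.
True dip = arctan(1.55011) = 57.2°, dipping toward NW (azimuth ≈ 308°).

57.2°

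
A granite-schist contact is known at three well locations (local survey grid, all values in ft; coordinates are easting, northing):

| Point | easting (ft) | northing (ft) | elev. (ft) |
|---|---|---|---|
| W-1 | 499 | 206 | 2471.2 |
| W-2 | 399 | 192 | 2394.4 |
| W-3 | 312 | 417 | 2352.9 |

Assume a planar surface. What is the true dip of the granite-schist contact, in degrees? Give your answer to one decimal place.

37.3°

Two edge vectors: W-1→W-2 = (-100, -14, -76.8), W-1→W-3 = (-187, 211, -118.3).
Normal n = (W-1→W-2) × (W-1→W-3) = (17861, 2531.6, -23718).
So ∂z/∂easting = −n_x/n_z = 0.75306 and ∂z/∂northing = −n_y/n_z = 0.10674.
Gradient magnitude |∇z| = √(a² + b²) = √(0.56709 + 0.01139) = 0.76058.
True dip = arctan(0.76058) = 37.3°, dipping toward W (azimuth ≈ 262°).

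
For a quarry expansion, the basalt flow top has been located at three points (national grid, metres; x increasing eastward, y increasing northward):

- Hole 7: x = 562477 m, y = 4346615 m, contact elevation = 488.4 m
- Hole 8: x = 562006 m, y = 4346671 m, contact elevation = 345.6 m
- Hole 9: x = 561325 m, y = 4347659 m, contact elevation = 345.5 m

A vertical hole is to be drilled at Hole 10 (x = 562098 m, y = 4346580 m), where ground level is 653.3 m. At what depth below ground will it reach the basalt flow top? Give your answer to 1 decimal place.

Two edge vectors: Hole 7→Hole 8 = (-471, 56, -142.8), Hole 7→Hole 9 = (-1152, 1044, -142.9).
Normal n = (Hole 7→Hole 8) × (Hole 7→Hole 9) = (141080.8, 97199.7, -427212).
So ∂z/∂x = −n_x/n_z = 0.330236042 and ∂z/∂y = −n_y/n_z = 0.227520997.
Intercept c from Hole 7: 488.4 − 185750.18 − 988946.18 = −1174207.95.
At (562098, 4346580): z_contact = 185625.02 + 988938.21 − 1174207.95 = 355.28 m.
Depth below ground = 653.3 − 355.28 = 298.0 m.

298.0 m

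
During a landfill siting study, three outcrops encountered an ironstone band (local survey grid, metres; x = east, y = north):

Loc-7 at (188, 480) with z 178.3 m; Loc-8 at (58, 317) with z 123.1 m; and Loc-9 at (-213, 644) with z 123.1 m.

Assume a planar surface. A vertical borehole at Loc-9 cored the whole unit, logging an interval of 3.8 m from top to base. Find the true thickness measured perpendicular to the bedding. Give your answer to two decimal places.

Let the plane be z = a·x + b·y + c.
Loc-8−Loc-7: −130a − 163b = −55.2;  Loc-9−Loc-7: −401a + 164b = −55.2.
Solving gives a = 0.20823, b = 0.17257.
|∇z| = √(a²+b²) = 0.27045, so dip δ = arctan(0.27045) = 15.13°.
True thickness = vertical thickness × cos δ = 3.8 × cos 15.13° = 3.67 m.

3.67 m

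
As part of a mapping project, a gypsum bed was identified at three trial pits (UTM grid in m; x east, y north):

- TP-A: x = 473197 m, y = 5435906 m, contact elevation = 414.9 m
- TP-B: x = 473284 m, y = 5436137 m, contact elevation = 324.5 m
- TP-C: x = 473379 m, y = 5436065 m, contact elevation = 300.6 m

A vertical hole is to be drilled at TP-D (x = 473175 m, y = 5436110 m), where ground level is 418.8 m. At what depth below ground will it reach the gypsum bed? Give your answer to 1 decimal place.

Let the plane be z = a·x + b·y + c.
TP-B−TP-A: 87a + 231b = −90.4;  TP-C−TP-A: 182a + 159b = −114.3.
Solving gives a = −0.426449006, b = −0.230731327.
Then c = 414.9 − a·473197 − b·5435906 = 1456443.09.
At (473175, 5436110): z_contact = −201785.01 − 1254280.87 + 1456443.09 = 377.21 m.
Depth below ground = 418.8 − 377.21 = 41.6 m.

41.6 m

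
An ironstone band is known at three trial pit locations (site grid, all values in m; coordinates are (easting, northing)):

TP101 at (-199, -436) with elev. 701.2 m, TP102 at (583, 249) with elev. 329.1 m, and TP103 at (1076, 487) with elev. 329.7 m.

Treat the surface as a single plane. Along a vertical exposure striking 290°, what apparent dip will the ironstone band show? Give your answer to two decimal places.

44.02°

Let the plane be z = a·E + b·N + c.
TP102−TP101: 782a + 685b = −372.1;  TP103−TP101: 1275a + 923b = −371.5.
Solving gives a = 0.58692, b = −1.21324.
Unit vector along 290° is (sin 290°, cos 290°) = (-0.9397, 0.3420).
Slope in that direction = a·(-0.9397) + b·(0.3420) = −0.96648.
Apparent dip = arctan|0.96648| = 44.02° (true dip is 53.4°, so apparent ≤ true as expected).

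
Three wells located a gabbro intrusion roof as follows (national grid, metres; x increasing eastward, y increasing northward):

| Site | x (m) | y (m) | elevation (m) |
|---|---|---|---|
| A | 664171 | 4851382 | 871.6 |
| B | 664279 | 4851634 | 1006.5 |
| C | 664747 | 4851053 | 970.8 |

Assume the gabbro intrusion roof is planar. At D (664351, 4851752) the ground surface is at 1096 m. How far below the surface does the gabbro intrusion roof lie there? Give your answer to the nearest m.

Two edge vectors: A→B = (108, 252, 134.9), A→C = (576, -329, 99.2).
Normal n = (A→B) × (A→C) = (69380.5, 66988.8, -180684).
So ∂z/∂x = −n_x/n_z = 0.38398807 and ∂z/∂y = −n_y/n_z = 0.37075115.
Intercept c from A: 871.6 − 255033.74 − 1798655.43 = −2052817.57.
At (664351, 4851752): z_contact = 255102.9 + 1798792.6 − 2052817.57 = 1077.9 m.
Depth below ground = 1096 − 1077.9 = 18 m.

18 m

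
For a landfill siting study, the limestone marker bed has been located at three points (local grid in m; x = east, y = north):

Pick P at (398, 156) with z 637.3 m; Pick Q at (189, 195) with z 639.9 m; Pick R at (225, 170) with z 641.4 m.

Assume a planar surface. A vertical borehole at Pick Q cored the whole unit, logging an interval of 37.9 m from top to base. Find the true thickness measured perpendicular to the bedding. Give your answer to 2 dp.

37.67 m

Two edge vectors: Pick P→Pick Q = (-209, 39, 2.6), Pick P→Pick R = (-173, 14, 4.1).
Normal n = (Pick P→Pick Q) × (Pick P→Pick R) = (123.5, 407.1, 3821).
So ∂z/∂x = −n_x/n_z = −0.03232 and ∂z/∂y = −n_y/n_z = −0.10654.
|∇z| = √(a²+b²) = 0.11134, so dip δ = arctan(0.11134) = 6.35°.
True thickness = vertical thickness × cos δ = 37.9 × cos 6.35° = 37.67 m.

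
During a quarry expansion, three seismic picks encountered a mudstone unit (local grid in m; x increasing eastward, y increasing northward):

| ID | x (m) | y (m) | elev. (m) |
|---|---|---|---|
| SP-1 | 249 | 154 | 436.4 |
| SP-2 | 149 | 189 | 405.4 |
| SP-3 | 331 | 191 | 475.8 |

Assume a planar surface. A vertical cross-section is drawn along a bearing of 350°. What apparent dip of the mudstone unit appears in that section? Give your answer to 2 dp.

Two edge vectors: SP-1→SP-2 = (-100, 35, -31), SP-1→SP-3 = (82, 37, 39.4).
Normal n = (SP-1→SP-2) × (SP-1→SP-3) = (2526, 1398, -6570).
So ∂z/∂x = −n_x/n_z = 0.38447 and ∂z/∂y = −n_y/n_z = 0.21279.
Unit vector along 350° is (sin 350°, cos 350°) = (-0.1736, 0.9848).
Slope in that direction = a·(-0.1736) + b·(0.9848) = 0.14279.
Apparent dip = arctan|0.14279| = 8.13° (true dip is 23.7°, so apparent ≤ true as expected).

8.13°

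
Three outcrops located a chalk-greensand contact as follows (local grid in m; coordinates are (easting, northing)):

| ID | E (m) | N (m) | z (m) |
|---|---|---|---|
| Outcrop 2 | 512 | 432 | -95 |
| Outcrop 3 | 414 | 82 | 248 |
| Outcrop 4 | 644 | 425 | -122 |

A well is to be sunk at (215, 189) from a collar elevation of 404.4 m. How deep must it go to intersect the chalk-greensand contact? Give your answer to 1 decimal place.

Two edge vectors: Outcrop 2→Outcrop 3 = (-98, -350, 343), Outcrop 2→Outcrop 4 = (132, -7, -27).
Normal n = (Outcrop 2→Outcrop 3) × (Outcrop 2→Outcrop 4) = (11851, 42630, 46886).
So ∂z/∂E = −n_x/n_z = −0.25276 and ∂z/∂N = −n_y/n_z = −0.90923.
Intercept c from Outcrop 2: -95 + 129.41 + 392.79 = 427.20.
At (215, 189): z_contact = −54.34 − 171.84 + 427.20 = 201.01 m.
Depth below ground = 404.4 − 201.01 = 203.4 m.

203.4 m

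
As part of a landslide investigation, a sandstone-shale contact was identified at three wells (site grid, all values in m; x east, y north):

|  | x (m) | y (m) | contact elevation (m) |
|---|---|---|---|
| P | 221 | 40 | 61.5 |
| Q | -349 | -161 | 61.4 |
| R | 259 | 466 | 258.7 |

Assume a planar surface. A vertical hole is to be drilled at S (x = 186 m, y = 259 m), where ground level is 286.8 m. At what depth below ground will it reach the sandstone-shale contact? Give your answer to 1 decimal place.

Two edge vectors: P→Q = (-570, -201, -0.1), P→R = (38, 426, 197.2).
Normal n = (P→Q) × (P→R) = (-39594.6, 112400.2, -235182).
So ∂z/∂x = −n_x/n_z = −0.16836 and ∂z/∂y = −n_y/n_z = 0.47793.
Intercept c from P: 61.5 + 37.21 − 19.12 = 79.59.
At (186, 259): z_contact = −31.31 + 123.78 + 79.59 = 172.06 m.
Depth below ground = 286.8 − 172.06 = 114.7 m.

114.7 m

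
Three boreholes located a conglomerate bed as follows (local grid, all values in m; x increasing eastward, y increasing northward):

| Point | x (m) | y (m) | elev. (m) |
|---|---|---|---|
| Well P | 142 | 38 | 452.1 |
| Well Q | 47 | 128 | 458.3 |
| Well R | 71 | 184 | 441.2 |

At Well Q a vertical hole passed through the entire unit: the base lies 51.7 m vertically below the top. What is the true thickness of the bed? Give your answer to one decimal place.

Two edge vectors: Well P→Well Q = (-95, 90, 6.2), Well P→Well R = (-71, 146, -10.9).
Normal n = (Well P→Well Q) × (Well P→Well R) = (-1886.2, -1475.7, -7480).
So ∂z/∂x = −n_x/n_z = −0.25217 and ∂z/∂y = −n_y/n_z = −0.19729.
|∇z| = √(a²+b²) = 0.32017, so dip δ = arctan(0.32017) = 17.75°.
True thickness = vertical thickness × cos δ = 51.7 × cos 17.75° = 49.2 m.

49.2 m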